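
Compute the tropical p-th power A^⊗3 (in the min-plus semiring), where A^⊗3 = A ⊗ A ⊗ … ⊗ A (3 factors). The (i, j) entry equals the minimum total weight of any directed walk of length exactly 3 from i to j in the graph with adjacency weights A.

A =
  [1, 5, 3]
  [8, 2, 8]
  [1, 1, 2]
A^⊗3 =
  [3, 5, 5]
  [10, 6, 12]
  [3, 5, 5]

Each entry (A^⊗3)_ij equals the minimum over all length-3 walks i = v_0 → v_1 → … → v_3 = j of Σ_t A[v_t][v_{t+1}]. For example, for (i, j) = (0, 2) we minimise over 9 possible intermediate vertex sequences; the minimum is 5, attained along the walk 0 → 0 → 0 → 2.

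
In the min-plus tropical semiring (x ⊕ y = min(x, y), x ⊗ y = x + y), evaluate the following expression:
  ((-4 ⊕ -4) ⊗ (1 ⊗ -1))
((-4 ⊕ -4) ⊗ (1 ⊗ -1)) = -4

Expand innermost to outermost. Recall ⊕ takes the minimum of its arguments and ⊗ takes their sum. Working out the expression ((-4 ⊕ -4) ⊗ (1 ⊗ -1)) gives -4.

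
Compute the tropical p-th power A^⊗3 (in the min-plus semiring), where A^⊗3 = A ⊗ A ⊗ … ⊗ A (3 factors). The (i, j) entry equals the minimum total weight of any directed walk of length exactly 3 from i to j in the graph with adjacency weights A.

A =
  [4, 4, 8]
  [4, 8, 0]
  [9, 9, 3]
A^⊗3 =
  [12, 12, 7]
  [12, 12, 6]
  [15, 15, 9]

Each entry (A^⊗3)_ij equals the minimum over all length-3 walks i = v_0 → v_1 → … → v_3 = j of Σ_t A[v_t][v_{t+1}]. For example, for (i, j) = (0, 2) we minimise over 9 possible intermediate vertex sequences; the minimum is 7, attained along the walk 0 → 1 → 2 → 2.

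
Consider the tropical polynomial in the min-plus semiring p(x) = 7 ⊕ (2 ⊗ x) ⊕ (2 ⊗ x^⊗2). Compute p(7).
p(7) = 7

A tropical monomial a ⊗ x^⊗i evaluates to a + i · x. Evaluating each term at x = 7:
  Term 0 contributes 7 + 0 · 7 = 7
  Term 1 contributes 2 + 1 · 7 = 9
  Term 2 contributes 2 + 2 · 7 = 16
p(7) = ⊕ of these = min[7, 9, 16] = 7.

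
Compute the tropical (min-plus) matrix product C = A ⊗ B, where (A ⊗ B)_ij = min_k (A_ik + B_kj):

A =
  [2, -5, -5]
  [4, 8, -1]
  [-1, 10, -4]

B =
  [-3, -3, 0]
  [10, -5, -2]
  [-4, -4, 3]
A ⊗ B =
  [-9, -10, -7]
  [-5, -5, 2]
  [-8, -8, -1]

Apply the min-plus product entry-by-entry:
  C[0][0] = min over k of (A[0][0] + B[0][0] = 2 + -3 = -1, A[0][1] + B[1][0] = -5 + 10 = 5, A[0][2] + B[2][0] = -5 + -4 = -9) = -9 (attained at k = 2)
  C[0][1] = min over k of (A[0][0] + B[0][1] = 2 + -3 = -1, A[0][1] + B[1][1] = -5 + -5 = -10, A[0][2] + B[2][1] = -5 + -4 = -9) = -10 (attained at k = 1)
  C[0][2] = min over k of (A[0][0] + B[0][2] = 2 + 0 = 2, A[0][1] + B[1][2] = -5 + -2 = -7, A[0][2] + B[2][2] = -5 + 3 = -2) = -7 (attained at k = 1)
  C[1][0] = min over k of (A[1][0] + B[0][0] = 4 + -3 = 1, A[1][1] + B[1][0] = 8 + 10 = 18, A[1][2] + B[2][0] = -1 + -4 = -5) = -5 (attained at k = 2)
  C[1][1] = min over k of (A[1][0] + B[0][1] = 4 + -3 = 1, A[1][1] + B[1][1] = 8 + -5 = 3, A[1][2] + B[2][1] = -1 + -4 = -5) = -5 (attained at k = 2)
  C[1][2] = min over k of (A[1][0] + B[0][2] = 4 + 0 = 4, A[1][1] + B[1][2] = 8 + -2 = 6, A[1][2] + B[2][2] = -1 + 3 = 2) = 2 (attained at k = 2)
  C[2][0] = min over k of (A[2][0] + B[0][0] = -1 + -3 = -4, A[2][1] + B[1][0] = 10 + 10 = 20, A[2][2] + B[2][0] = -4 + -4 = -8) = -8 (attained at k = 2)
  C[2][1] = min over k of (A[2][0] + B[0][1] = -1 + -3 = -4, A[2][1] + B[1][1] = 10 + -5 = 5, A[2][2] + B[2][1] = -4 + -4 = -8) = -8 (attained at k = 2)
  C[2][2] = min over k of (A[2][0] + B[0][2] = -1 + 0 = -1, A[2][1] + B[1][2] = 10 + -2 = 8, A[2][2] + B[2][2] = -4 + 3 = -1) = -1 (attained at k = 0)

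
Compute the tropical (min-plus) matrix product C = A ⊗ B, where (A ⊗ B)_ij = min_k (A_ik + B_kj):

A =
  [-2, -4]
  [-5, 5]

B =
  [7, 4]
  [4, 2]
A ⊗ B =
  [0, -2]
  [2, -1]

Apply the min-plus product entry-by-entry:
  C[0][0] = min over k of (A[0][0] + B[0][0] = -2 + 7 = 5, A[0][1] + B[1][0] = -4 + 4 = 0) = 0 (attained at k = 1)
  C[0][1] = min over k of (A[0][0] + B[0][1] = -2 + 4 = 2, A[0][1] + B[1][1] = -4 + 2 = -2) = -2 (attained at k = 1)
  C[1][0] = min over k of (A[1][0] + B[0][0] = -5 + 7 = 2, A[1][1] + B[1][0] = 5 + 4 = 9) = 2 (attained at k = 0)
  C[1][1] = min over k of (A[1][0] + B[0][1] = -5 + 4 = -1, A[1][1] + B[1][1] = 5 + 2 = 7) = -1 (attained at k = 0)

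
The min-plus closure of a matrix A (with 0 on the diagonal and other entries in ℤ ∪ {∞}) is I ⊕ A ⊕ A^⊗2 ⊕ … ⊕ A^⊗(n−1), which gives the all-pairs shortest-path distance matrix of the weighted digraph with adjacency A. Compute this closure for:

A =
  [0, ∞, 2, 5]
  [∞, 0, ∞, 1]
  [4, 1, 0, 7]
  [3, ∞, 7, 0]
Closure =
  [0, 3, 2, 4]
  [4, 0, 6, 1]
  [4, 1, 0, 2]
  [3, 6, 5, 0]

This is the Floyd-Warshall all-pairs shortest-path computation. For each intermediate vertex k = 0, 1, …, 3, update dist[i][j] ← min(dist[i][j], dist[i][k] + dist[k][j]). The final matrix gives, for each (i, j), the minimum total weight of any directed path from i to j (possibly empty when i = j).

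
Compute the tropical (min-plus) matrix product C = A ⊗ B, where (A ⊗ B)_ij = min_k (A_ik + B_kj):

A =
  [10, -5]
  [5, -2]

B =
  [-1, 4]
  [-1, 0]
A ⊗ B =
  [-6, -5]
  [-3, -2]

Apply the min-plus product entry-by-entry:
  C[0][0] = min over k of (A[0][0] + B[0][0] = 10 + -1 = 9, A[0][1] + B[1][0] = -5 + -1 = -6) = -6 (attained at k = 1)
  C[0][1] = min over k of (A[0][0] + B[0][1] = 10 + 4 = 14, A[0][1] + B[1][1] = -5 + 0 = -5) = -5 (attained at k = 1)
  C[1][0] = min over k of (A[1][0] + B[0][0] = 5 + -1 = 4, A[1][1] + B[1][0] = -2 + -1 = -3) = -3 (attained at k = 1)
  C[1][1] = min over k of (A[1][0] + B[0][1] = 5 + 4 = 9, A[1][1] + B[1][1] = -2 + 0 = -2) = -2 (attained at k = 1)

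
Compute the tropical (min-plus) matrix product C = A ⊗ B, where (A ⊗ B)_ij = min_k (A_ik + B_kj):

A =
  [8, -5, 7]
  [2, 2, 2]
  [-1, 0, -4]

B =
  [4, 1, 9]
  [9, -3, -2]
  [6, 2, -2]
A ⊗ B =
  [4, -8, -7]
  [6, -1, 0]
  [2, -3, -6]

Apply the min-plus product entry-by-entry:
  C[0][0] = min over k of (A[0][0] + B[0][0] = 8 + 4 = 12, A[0][1] + B[1][0] = -5 + 9 = 4, A[0][2] + B[2][0] = 7 + 6 = 13) = 4 (attained at k = 1)
  C[0][1] = min over k of (A[0][0] + B[0][1] = 8 + 1 = 9, A[0][1] + B[1][1] = -5 + -3 = -8, A[0][2] + B[2][1] = 7 + 2 = 9) = -8 (attained at k = 1)
  C[0][2] = min over k of (A[0][0] + B[0][2] = 8 + 9 = 17, A[0][1] + B[1][2] = -5 + -2 = -7, A[0][2] + B[2][2] = 7 + -2 = 5) = -7 (attained at k = 1)
  C[1][0] = min over k of (A[1][0] + B[0][0] = 2 + 4 = 6, A[1][1] + B[1][0] = 2 + 9 = 11, A[1][2] + B[2][0] = 2 + 6 = 8) = 6 (attained at k = 0)
  C[1][1] = min over k of (A[1][0] + B[0][1] = 2 + 1 = 3, A[1][1] + B[1][1] = 2 + -3 = -1, A[1][2] + B[2][1] = 2 + 2 = 4) = -1 (attained at k = 1)
  C[1][2] = min over k of (A[1][0] + B[0][2] = 2 + 9 = 11, A[1][1] + B[1][2] = 2 + -2 = 0, A[1][2] + B[2][2] = 2 + -2 = 0) = 0 (attained at k = 1)
  C[2][0] = min over k of (A[2][0] + B[0][0] = -1 + 4 = 3, A[2][1] + B[1][0] = 0 + 9 = 9, A[2][2] + B[2][0] = -4 + 6 = 2) = 2 (attained at k = 2)
  C[2][1] = min over k of (A[2][0] + B[0][1] = -1 + 1 = 0, A[2][1] + B[1][1] = 0 + -3 = -3, A[2][2] + B[2][1] = -4 + 2 = -2) = -3 (attained at k = 1)
  C[2][2] = min over k of (A[2][0] + B[0][2] = -1 + 9 = 8, A[2][1] + B[1][2] = 0 + -2 = -2, A[2][2] + B[2][2] = -4 + -2 = -6) = -6 (attained at k = 2)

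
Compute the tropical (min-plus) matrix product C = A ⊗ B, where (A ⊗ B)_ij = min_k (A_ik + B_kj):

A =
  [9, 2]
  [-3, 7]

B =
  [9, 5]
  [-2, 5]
A ⊗ B =
  [0, 7]
  [5, 2]

Apply the min-plus product entry-by-entry:
  C[0][0] = min over k of (A[0][0] + B[0][0] = 9 + 9 = 18, A[0][1] + B[1][0] = 2 + -2 = 0) = 0 (attained at k = 1)
  C[0][1] = min over k of (A[0][0] + B[0][1] = 9 + 5 = 14, A[0][1] + B[1][1] = 2 + 5 = 7) = 7 (attained at k = 1)
  C[1][0] = min over k of (A[1][0] + B[0][0] = -3 + 9 = 6, A[1][1] + B[1][0] = 7 + -2 = 5) = 5 (attained at k = 1)
  C[1][1] = min over k of (A[1][0] + B[0][1] = -3 + 5 = 2, A[1][1] + B[1][1] = 7 + 5 = 12) = 2 (attained at k = 0)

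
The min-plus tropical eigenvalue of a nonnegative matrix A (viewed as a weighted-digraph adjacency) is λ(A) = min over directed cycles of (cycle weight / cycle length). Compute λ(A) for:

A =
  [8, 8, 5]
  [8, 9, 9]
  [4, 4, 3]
λ(A) = 3

Enumerate directed cycles and compute their means (weight / length). Sample:
  cycle 0 → 0: weight = 8, length = 1, mean = 8/1 ≈ 8.000
  cycle 1 → 1: weight = 9, length = 1, mean = 9/1 ≈ 9.000
  cycle 2 → 2: weight = 3, length = 1, mean = 3/1 ≈ 3.000
  cycle 0 → 1 → 0: weight = 16, length = 2, mean = 16/2 ≈ 8.000
  cycle 0 → 2 → 0: weight = 9, length = 2, mean = 9/2 ≈ 4.500
  cycle 1 → 0 → 1: weight = 16, length = 2, mean = 16/2 ≈ 8.000
Minimum mean = 3.000, attained e.g. along the cycle 2 → 2 with weight 3 and length 1. So λ(A) = 3/1 = 3.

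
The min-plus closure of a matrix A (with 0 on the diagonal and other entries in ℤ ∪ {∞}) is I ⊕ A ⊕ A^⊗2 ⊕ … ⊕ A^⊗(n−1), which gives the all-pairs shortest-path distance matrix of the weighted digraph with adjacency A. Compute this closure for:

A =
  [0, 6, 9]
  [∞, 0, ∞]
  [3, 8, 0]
Closure =
  [0, 6, 9]
  [∞, 0, ∞]
  [3, 8, 0]

This is the Floyd-Warshall all-pairs shortest-path computation. For each intermediate vertex k = 0, 1, …, 2, update dist[i][j] ← min(dist[i][j], dist[i][k] + dist[k][j]). The final matrix gives, for each (i, j), the minimum total weight of any directed path from i to j (possibly empty when i = j).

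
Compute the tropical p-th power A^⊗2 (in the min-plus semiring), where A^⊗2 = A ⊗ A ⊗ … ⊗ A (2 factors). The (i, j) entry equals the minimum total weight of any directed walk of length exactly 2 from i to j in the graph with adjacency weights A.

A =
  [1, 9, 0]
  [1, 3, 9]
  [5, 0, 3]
A^⊗2 =
  [2, 0, 1]
  [2, 6, 1]
  [1, 3, 5]

Each entry (A^⊗2)_ij equals the minimum over all length-2 walks i = v_0 → v_1 → … → v_2 = j of Σ_t A[v_t][v_{t+1}]. For example, for (i, j) = (0, 2) we minimise over 3 possible intermediate vertex sequences; the minimum is 1, attained along the walk 0 → 0 → 2.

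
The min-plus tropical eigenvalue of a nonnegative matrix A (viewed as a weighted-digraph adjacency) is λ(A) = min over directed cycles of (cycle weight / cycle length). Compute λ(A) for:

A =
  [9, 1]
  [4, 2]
λ(A) = 2

Enumerate directed cycles and compute their means (weight / length). Sample:
  cycle 0 → 0: weight = 9, length = 1, mean = 9/1 ≈ 9.000
  cycle 1 → 1: weight = 2, length = 1, mean = 2/1 ≈ 2.000
  cycle 0 → 1 → 0: weight = 5, length = 2, mean = 5/2 ≈ 2.500
  cycle 1 → 0 → 1: weight = 5, length = 2, mean = 5/2 ≈ 2.500
Minimum mean = 2.000, attained e.g. along the cycle 1 → 1 with weight 2 and length 1. So λ(A) = 2/1 = 2.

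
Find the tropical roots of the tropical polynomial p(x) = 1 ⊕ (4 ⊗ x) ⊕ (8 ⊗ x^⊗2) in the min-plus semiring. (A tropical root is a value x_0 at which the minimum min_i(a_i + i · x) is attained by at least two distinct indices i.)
Roots: {-4, -3}

Each tropical root is a break point of the lower envelope of the lines y = a_i + i · x (there are 3 lines, with slopes 0, 1, ..., 2). Only the lines that attain the minimum somewhere contribute to roots; other lines are dominated. Here the surviving (envelope) indices are i = 2, i = 1, i = 0.
Intersections between consecutive envelope lines give the roots: for adjacent envelope indices i < j the intersection is x = (a_i − a_j) / (j − i). Reading off the sorted break points: {-4, -3}.
Verification: at each break x_0, at least two indices attain the minimum of min_i(a_i + i · x_0).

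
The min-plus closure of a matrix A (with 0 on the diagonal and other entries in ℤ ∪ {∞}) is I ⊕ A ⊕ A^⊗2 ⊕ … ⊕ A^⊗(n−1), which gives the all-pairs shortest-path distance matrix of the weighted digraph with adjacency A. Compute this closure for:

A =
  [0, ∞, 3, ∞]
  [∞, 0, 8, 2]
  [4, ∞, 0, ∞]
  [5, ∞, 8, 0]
Closure =
  [0, ∞, 3, ∞]
  [7, 0, 8, 2]
  [4, ∞, 0, ∞]
  [5, ∞, 8, 0]

This is the Floyd-Warshall all-pairs shortest-path computation. For each intermediate vertex k = 0, 1, …, 3, update dist[i][j] ← min(dist[i][j], dist[i][k] + dist[k][j]). The final matrix gives, for each (i, j), the minimum total weight of any directed path from i to j (possibly empty when i = j).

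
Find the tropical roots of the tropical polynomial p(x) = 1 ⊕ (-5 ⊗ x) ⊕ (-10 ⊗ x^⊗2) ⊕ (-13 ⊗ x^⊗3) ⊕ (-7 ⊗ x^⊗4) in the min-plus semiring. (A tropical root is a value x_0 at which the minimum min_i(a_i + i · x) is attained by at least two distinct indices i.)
Roots: {-6, 3, 5, 6}

Each tropical root is a break point of the lower envelope of the lines y = a_i + i · x (there are 5 lines, with slopes 0, 1, ..., 4). Only the lines that attain the minimum somewhere contribute to roots; other lines are dominated. Here the surviving (envelope) indices are i = 4, i = 3, i = 2, i = 1, i = 0.
Intersections between consecutive envelope lines give the roots: for adjacent envelope indices i < j the intersection is x = (a_i − a_j) / (j − i). Reading off the sorted break points: {-6, 3, 5, 6}.
Verification: at each break x_0, at least two indices attain the minimum of min_i(a_i + i · x_0).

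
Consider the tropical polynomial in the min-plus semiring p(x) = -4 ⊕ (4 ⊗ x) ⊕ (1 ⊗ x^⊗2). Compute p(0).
p(0) = -4

A tropical monomial a ⊗ x^⊗i evaluates to a + i · x. Evaluating each term at x = 0:
  Term 0 contributes -4 + 0 · 0 = -4
  Term 1 contributes 4 + 1 · 0 = 4
  Term 2 contributes 1 + 2 · 0 = 1
p(0) = ⊕ of these = min[-4, 4, 1] = -4.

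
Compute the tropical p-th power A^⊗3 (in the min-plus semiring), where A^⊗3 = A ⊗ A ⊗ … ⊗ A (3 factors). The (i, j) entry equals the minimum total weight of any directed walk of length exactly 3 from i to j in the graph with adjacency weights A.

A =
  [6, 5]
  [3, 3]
A^⊗3 =
  [11, 11]
  [9, 9]

Each entry (A^⊗3)_ij equals the minimum over all length-3 walks i = v_0 → v_1 → … → v_3 = j of Σ_t A[v_t][v_{t+1}]. For example, for (i, j) = (0, 1) we minimise over 4 possible intermediate vertex sequences; the minimum is 11, attained along the walk 0 → 1 → 1 → 1.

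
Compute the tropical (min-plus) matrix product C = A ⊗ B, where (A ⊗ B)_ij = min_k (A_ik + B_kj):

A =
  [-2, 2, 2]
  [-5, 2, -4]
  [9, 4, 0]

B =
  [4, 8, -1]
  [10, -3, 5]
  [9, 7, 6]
A ⊗ B =
  [2, -1, -3]
  [-1, -1, -6]
  [9, 1, 6]

Apply the min-plus product entry-by-entry:
  C[0][0] = min over k of (A[0][0] + B[0][0] = -2 + 4 = 2, A[0][1] + B[1][0] = 2 + 10 = 12, A[0][2] + B[2][0] = 2 + 9 = 11) = 2 (attained at k = 0)
  C[0][1] = min over k of (A[0][0] + B[0][1] = -2 + 8 = 6, A[0][1] + B[1][1] = 2 + -3 = -1, A[0][2] + B[2][1] = 2 + 7 = 9) = -1 (attained at k = 1)
  C[0][2] = min over k of (A[0][0] + B[0][2] = -2 + -1 = -3, A[0][1] + B[1][2] = 2 + 5 = 7, A[0][2] + B[2][2] = 2 + 6 = 8) = -3 (attained at k = 0)
  C[1][0] = min over k of (A[1][0] + B[0][0] = -5 + 4 = -1, A[1][1] + B[1][0] = 2 + 10 = 12, A[1][2] + B[2][0] = -4 + 9 = 5) = -1 (attained at k = 0)
  C[1][1] = min over k of (A[1][0] + B[0][1] = -5 + 8 = 3, A[1][1] + B[1][1] = 2 + -3 = -1, A[1][2] + B[2][1] = -4 + 7 = 3) = -1 (attained at k = 1)
  C[1][2] = min over k of (A[1][0] + B[0][2] = -5 + -1 = -6, A[1][1] + B[1][2] = 2 + 5 = 7, A[1][2] + B[2][2] = -4 + 6 = 2) = -6 (attained at k = 0)
  C[2][0] = min over k of (A[2][0] + B[0][0] = 9 + 4 = 13, A[2][1] + B[1][0] = 4 + 10 = 14, A[2][2] + B[2][0] = 0 + 9 = 9) = 9 (attained at k = 2)
  C[2][1] = min over k of (A[2][0] + B[0][1] = 9 + 8 = 17, A[2][1] + B[1][1] = 4 + -3 = 1, A[2][2] + B[2][1] = 0 + 7 = 7) = 1 (attained at k = 1)
  C[2][2] = min over k of (A[2][0] + B[0][2] = 9 + -1 = 8, A[2][1] + B[1][2] = 4 + 5 = 9, A[2][2] + B[2][2] = 0 + 6 = 6) = 6 (attained at k = 2)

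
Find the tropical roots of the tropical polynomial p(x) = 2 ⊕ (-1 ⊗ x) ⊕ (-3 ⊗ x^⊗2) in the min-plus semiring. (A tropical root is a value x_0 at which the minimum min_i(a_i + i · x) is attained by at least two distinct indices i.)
Roots: {2, 3}

Each tropical root is a break point of the lower envelope of the lines y = a_i + i · x (there are 3 lines, with slopes 0, 1, ..., 2). Only the lines that attain the minimum somewhere contribute to roots; other lines are dominated. Here the surviving (envelope) indices are i = 2, i = 1, i = 0.
Intersections between consecutive envelope lines give the roots: for adjacent envelope indices i < j the intersection is x = (a_i − a_j) / (j − i). Reading off the sorted break points: {2, 3}.
Verification: at each break x_0, at least two indices attain the minimum of min_i(a_i + i · x_0).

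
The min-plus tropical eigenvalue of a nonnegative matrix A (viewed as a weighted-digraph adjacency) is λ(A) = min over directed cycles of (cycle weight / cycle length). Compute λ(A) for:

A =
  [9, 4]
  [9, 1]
λ(A) = 1

Enumerate directed cycles and compute their means (weight / length). Sample:
  cycle 0 → 0: weight = 9, length = 1, mean = 9/1 ≈ 9.000
  cycle 1 → 1: weight = 1, length = 1, mean = 1/1 ≈ 1.000
  cycle 0 → 1 → 0: weight = 13, length = 2, mean = 13/2 ≈ 6.500
  cycle 1 → 0 → 1: weight = 13, length = 2, mean = 13/2 ≈ 6.500
Minimum mean = 1.000, attained e.g. along the cycle 1 → 1 with weight 1 and length 1. So λ(A) = 1/1 = 1.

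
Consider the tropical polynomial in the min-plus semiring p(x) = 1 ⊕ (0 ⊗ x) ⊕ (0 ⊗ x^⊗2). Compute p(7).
p(7) = 1

A tropical monomial a ⊗ x^⊗i evaluates to a + i · x. Evaluating each term at x = 7:
  Term 0 contributes 1 + 0 · 7 = 1
  Term 1 contributes 0 + 1 · 7 = 7
  Term 2 contributes 0 + 2 · 7 = 14
p(7) = ⊕ of these = min[1, 7, 14] = 1.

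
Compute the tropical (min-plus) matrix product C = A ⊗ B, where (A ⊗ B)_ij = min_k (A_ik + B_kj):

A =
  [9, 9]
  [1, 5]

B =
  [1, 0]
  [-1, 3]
A ⊗ B =
  [8, 9]
  [2, 1]

Apply the min-plus product entry-by-entry:
  C[0][0] = min over k of (A[0][0] + B[0][0] = 9 + 1 = 10, A[0][1] + B[1][0] = 9 + -1 = 8) = 8 (attained at k = 1)
  C[0][1] = min over k of (A[0][0] + B[0][1] = 9 + 0 = 9, A[0][1] + B[1][1] = 9 + 3 = 12) = 9 (attained at k = 0)
  C[1][0] = min over k of (A[1][0] + B[0][0] = 1 + 1 = 2, A[1][1] + B[1][0] = 5 + -1 = 4) = 2 (attained at k = 0)
  C[1][1] = min over k of (A[1][0] + B[0][1] = 1 + 0 = 1, A[1][1] + B[1][1] = 5 + 3 = 8) = 1 (attained at k = 0)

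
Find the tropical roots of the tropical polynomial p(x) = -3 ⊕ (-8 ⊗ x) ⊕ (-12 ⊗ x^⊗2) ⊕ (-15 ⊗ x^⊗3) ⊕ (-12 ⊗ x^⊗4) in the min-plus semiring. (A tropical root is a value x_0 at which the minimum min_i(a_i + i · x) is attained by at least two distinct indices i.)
Roots: {-3, 3, 4, 5}

Each tropical root is a break point of the lower envelope of the lines y = a_i + i · x (there are 5 lines, with slopes 0, 1, ..., 4). Only the lines that attain the minimum somewhere contribute to roots; other lines are dominated. Here the surviving (envelope) indices are i = 4, i = 3, i = 2, i = 1, i = 0.
Intersections between consecutive envelope lines give the roots: for adjacent envelope indices i < j the intersection is x = (a_i − a_j) / (j − i). Reading off the sorted break points: {-3, 3, 4, 5}.
Verification: at each break x_0, at least two indices attain the minimum of min_i(a_i + i · x_0).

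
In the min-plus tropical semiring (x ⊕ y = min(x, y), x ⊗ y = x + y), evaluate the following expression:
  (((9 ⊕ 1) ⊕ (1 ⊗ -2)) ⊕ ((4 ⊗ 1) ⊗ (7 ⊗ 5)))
(((9 ⊕ 1) ⊕ (1 ⊗ -2)) ⊕ ((4 ⊗ 1) ⊗ (7 ⊗ 5))) = -1

Expand innermost to outermost. Recall ⊕ takes the minimum of its arguments and ⊗ takes their sum. Working out the expression (((9 ⊕ 1) ⊕ (1 ⊗ -2)) ⊕ ((4 ⊗ 1) ⊗ (7 ⊗ 5))) gives -1.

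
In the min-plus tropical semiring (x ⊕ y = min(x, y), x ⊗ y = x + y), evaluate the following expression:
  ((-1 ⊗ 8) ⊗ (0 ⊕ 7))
((-1 ⊗ 8) ⊗ (0 ⊕ 7)) = 7

Expand innermost to outermost. Recall ⊕ takes the minimum of its arguments and ⊗ takes their sum. Working out the expression ((-1 ⊗ 8) ⊗ (0 ⊕ 7)) gives 7.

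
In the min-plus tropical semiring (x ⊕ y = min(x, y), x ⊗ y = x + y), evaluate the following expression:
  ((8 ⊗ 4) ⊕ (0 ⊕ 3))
((8 ⊗ 4) ⊕ (0 ⊕ 3)) = 0

Expand innermost to outermost. Recall ⊕ takes the minimum of its arguments and ⊗ takes their sum. Working out the expression ((8 ⊗ 4) ⊕ (0 ⊕ 3)) gives 0.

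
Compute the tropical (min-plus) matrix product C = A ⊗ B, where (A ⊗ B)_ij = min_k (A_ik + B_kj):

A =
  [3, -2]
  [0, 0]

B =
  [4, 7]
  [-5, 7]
A ⊗ B =
  [-7, 5]
  [-5, 7]

Apply the min-plus product entry-by-entry:
  C[0][0] = min over k of (A[0][0] + B[0][0] = 3 + 4 = 7, A[0][1] + B[1][0] = -2 + -5 = -7) = -7 (attained at k = 1)
  C[0][1] = min over k of (A[0][0] + B[0][1] = 3 + 7 = 10, A[0][1] + B[1][1] = -2 + 7 = 5) = 5 (attained at k = 1)
  C[1][0] = min over k of (A[1][0] + B[0][0] = 0 + 4 = 4, A[1][1] + B[1][0] = 0 + -5 = -5) = -5 (attained at k = 1)
  C[1][1] = min over k of (A[1][0] + B[0][1] = 0 + 7 = 7, A[1][1] + B[1][1] = 0 + 7 = 7) = 7 (attained at k = 0)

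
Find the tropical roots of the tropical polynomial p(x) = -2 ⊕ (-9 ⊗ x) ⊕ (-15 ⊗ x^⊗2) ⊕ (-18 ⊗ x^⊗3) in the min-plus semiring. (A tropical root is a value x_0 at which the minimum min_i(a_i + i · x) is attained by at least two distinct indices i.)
Roots: {3, 6, 7}

Each tropical root is a break point of the lower envelope of the lines y = a_i + i · x (there are 4 lines, with slopes 0, 1, ..., 3). Only the lines that attain the minimum somewhere contribute to roots; other lines are dominated. Here the surviving (envelope) indices are i = 3, i = 2, i = 1, i = 0.
Intersections between consecutive envelope lines give the roots: for adjacent envelope indices i < j the intersection is x = (a_i − a_j) / (j − i). Reading off the sorted break points: {3, 6, 7}.
Verification: at each break x_0, at least two indices attain the minimum of min_i(a_i + i · x_0).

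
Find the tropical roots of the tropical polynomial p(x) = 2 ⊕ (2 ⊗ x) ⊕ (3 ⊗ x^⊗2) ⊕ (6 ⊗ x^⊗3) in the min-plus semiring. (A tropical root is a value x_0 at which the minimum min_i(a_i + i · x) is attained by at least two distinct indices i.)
Roots: {-3, -1, 0}

Each tropical root is a break point of the lower envelope of the lines y = a_i + i · x (there are 4 lines, with slopes 0, 1, ..., 3). Only the lines that attain the minimum somewhere contribute to roots; other lines are dominated. Here the surviving (envelope) indices are i = 3, i = 2, i = 1, i = 0.
Intersections between consecutive envelope lines give the roots: for adjacent envelope indices i < j the intersection is x = (a_i − a_j) / (j − i). Reading off the sorted break points: {-3, -1, 0}.
Verification: at each break x_0, at least two indices attain the minimum of min_i(a_i + i · x_0).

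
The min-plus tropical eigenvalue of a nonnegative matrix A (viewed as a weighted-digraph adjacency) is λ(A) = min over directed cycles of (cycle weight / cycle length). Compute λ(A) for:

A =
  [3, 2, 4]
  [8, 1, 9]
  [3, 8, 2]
λ(A) = 1

Enumerate directed cycles and compute their means (weight / length). Sample:
  cycle 0 → 0: weight = 3, length = 1, mean = 3/1 ≈ 3.000
  cycle 1 → 1: weight = 1, length = 1, mean = 1/1 ≈ 1.000
  cycle 2 → 2: weight = 2, length = 1, mean = 2/1 ≈ 2.000
  cycle 0 → 1 → 0: weight = 10, length = 2, mean = 10/2 ≈ 5.000
  cycle 0 → 2 → 0: weight = 7, length = 2, mean = 7/2 ≈ 3.500
  cycle 1 → 0 → 1: weight = 10, length = 2, mean = 10/2 ≈ 5.000
Minimum mean = 1.000, attained e.g. along the cycle 1 → 1 with weight 1 and length 1. So λ(A) = 1/1 = 1.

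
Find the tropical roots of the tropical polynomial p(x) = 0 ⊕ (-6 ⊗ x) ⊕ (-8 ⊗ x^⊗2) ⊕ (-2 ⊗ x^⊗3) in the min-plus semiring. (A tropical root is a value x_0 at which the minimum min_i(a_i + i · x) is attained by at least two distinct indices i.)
Roots: {-6, 2, 6}

Each tropical root is a break point of the lower envelope of the lines y = a_i + i · x (there are 4 lines, with slopes 0, 1, ..., 3). Only the lines that attain the minimum somewhere contribute to roots; other lines are dominated. Here the surviving (envelope) indices are i = 3, i = 2, i = 1, i = 0.
Intersections between consecutive envelope lines give the roots: for adjacent envelope indices i < j the intersection is x = (a_i − a_j) / (j − i). Reading off the sorted break points: {-6, 2, 6}.
Verification: at each break x_0, at least two indices attain the minimum of min_i(a_i + i · x_0).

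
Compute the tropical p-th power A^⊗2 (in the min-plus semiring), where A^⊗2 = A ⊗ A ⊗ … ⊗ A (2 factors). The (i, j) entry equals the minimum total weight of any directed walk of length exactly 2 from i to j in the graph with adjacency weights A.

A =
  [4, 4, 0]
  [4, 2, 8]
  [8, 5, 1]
A^⊗2 =
  [8, 5, 1]
  [6, 4, 4]
  [9, 6, 2]

Each entry (A^⊗2)_ij equals the minimum over all length-2 walks i = v_0 → v_1 → … → v_2 = j of Σ_t A[v_t][v_{t+1}]. For example, for (i, j) = (0, 2) we minimise over 3 possible intermediate vertex sequences; the minimum is 1, attained along the walk 0 → 2 → 2.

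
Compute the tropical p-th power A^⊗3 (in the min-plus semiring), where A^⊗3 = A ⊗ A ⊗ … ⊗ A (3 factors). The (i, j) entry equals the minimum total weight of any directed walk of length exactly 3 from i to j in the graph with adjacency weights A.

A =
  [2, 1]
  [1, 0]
A^⊗3 =
  [2, 1]
  [1, 0]

Each entry (A^⊗3)_ij equals the minimum over all length-3 walks i = v_0 → v_1 → … → v_3 = j of Σ_t A[v_t][v_{t+1}]. For example, for (i, j) = (0, 1) we minimise over 4 possible intermediate vertex sequences; the minimum is 1, attained along the walk 0 → 1 → 1 → 1.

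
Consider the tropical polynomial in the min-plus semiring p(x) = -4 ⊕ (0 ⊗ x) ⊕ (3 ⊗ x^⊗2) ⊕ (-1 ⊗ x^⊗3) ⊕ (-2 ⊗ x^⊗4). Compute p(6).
p(6) = -4

A tropical monomial a ⊗ x^⊗i evaluates to a + i · x. Evaluating each term at x = 6:
  Term 0 contributes -4 + 0 · 6 = -4
  Term 1 contributes 0 + 1 · 6 = 6
  Term 2 contributes 3 + 2 · 6 = 15
  Term 3 contributes -1 + 3 · 6 = 17
  Term 4 contributes -2 + 4 · 6 = 22
p(6) = ⊕ of these = min[-4, 6, 15, 17, 22] = -4.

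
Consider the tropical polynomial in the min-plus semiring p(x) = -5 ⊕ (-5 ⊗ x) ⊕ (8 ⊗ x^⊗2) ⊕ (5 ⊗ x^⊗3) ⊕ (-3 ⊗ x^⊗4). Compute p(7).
p(7) = -5

A tropical monomial a ⊗ x^⊗i evaluates to a + i · x. Evaluating each term at x = 7:
  Term 0 contributes -5 + 0 · 7 = -5
  Term 1 contributes -5 + 1 · 7 = 2
  Term 2 contributes 8 + 2 · 7 = 22
  Term 3 contributes 5 + 3 · 7 = 26
  Term 4 contributes -3 + 4 · 7 = 25
p(7) = ⊕ of these = min[-5, 2, 22, 26, 25] = -5.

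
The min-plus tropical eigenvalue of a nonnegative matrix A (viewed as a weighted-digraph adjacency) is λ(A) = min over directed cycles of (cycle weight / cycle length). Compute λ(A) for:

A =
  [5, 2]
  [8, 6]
λ(A) = 5

Enumerate directed cycles and compute their means (weight / length). Sample:
  cycle 0 → 0: weight = 5, length = 1, mean = 5/1 ≈ 5.000
  cycle 1 → 1: weight = 6, length = 1, mean = 6/1 ≈ 6.000
  cycle 0 → 1 → 0: weight = 10, length = 2, mean = 10/2 ≈ 5.000
  cycle 1 → 0 → 1: weight = 10, length = 2, mean = 10/2 ≈ 5.000
Minimum mean = 5.000, attained e.g. along the cycle 0 → 0 with weight 5 and length 1. So λ(A) = 5/1 = 5.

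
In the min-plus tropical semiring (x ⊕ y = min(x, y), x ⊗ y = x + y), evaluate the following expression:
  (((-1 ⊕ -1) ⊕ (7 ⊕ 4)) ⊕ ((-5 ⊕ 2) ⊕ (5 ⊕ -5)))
(((-1 ⊕ -1) ⊕ (7 ⊕ 4)) ⊕ ((-5 ⊕ 2) ⊕ (5 ⊕ -5))) = -5

Expand innermost to outermost. Recall ⊕ takes the minimum of its arguments and ⊗ takes their sum. Working out the expression (((-1 ⊕ -1) ⊕ (7 ⊕ 4)) ⊕ ((-5 ⊕ 2) ⊕ (5 ⊕ -5))) gives -5.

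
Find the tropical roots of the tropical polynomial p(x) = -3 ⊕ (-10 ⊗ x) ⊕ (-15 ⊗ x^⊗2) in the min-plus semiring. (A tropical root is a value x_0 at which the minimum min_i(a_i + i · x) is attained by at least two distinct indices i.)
Roots: {5, 7}

Each tropical root is a break point of the lower envelope of the lines y = a_i + i · x (there are 3 lines, with slopes 0, 1, ..., 2). Only the lines that attain the minimum somewhere contribute to roots; other lines are dominated. Here the surviving (envelope) indices are i = 2, i = 1, i = 0.
Intersections between consecutive envelope lines give the roots: for adjacent envelope indices i < j the intersection is x = (a_i − a_j) / (j − i). Reading off the sorted break points: {5, 7}.
Verification: at each break x_0, at least two indices attain the minimum of min_i(a_i + i · x_0).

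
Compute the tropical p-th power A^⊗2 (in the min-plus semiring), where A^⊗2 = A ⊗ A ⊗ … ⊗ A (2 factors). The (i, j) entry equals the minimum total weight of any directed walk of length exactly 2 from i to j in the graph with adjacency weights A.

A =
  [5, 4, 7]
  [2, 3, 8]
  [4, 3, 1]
A^⊗2 =
  [6, 7, 8]
  [5, 6, 9]
  [5, 4, 2]

Each entry (A^⊗2)_ij equals the minimum over all length-2 walks i = v_0 → v_1 → … → v_2 = j of Σ_t A[v_t][v_{t+1}]. For example, for (i, j) = (0, 2) we minimise over 3 possible intermediate vertex sequences; the minimum is 8, attained along the walk 0 → 2 → 2.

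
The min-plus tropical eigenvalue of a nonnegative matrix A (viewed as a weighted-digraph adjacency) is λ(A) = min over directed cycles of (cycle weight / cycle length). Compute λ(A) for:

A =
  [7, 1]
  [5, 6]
λ(A) = 3

Enumerate directed cycles and compute their means (weight / length). Sample:
  cycle 0 → 0: weight = 7, length = 1, mean = 7/1 ≈ 7.000
  cycle 1 → 1: weight = 6, length = 1, mean = 6/1 ≈ 6.000
  cycle 0 → 1 → 0: weight = 6, length = 2, mean = 6/2 ≈ 3.000
  cycle 1 → 0 → 1: weight = 6, length = 2, mean = 6/2 ≈ 3.000
Minimum mean = 3.000, attained e.g. along the cycle 0 → 1 → 0 with weight 6 and length 2. So λ(A) = 6/2 = 3.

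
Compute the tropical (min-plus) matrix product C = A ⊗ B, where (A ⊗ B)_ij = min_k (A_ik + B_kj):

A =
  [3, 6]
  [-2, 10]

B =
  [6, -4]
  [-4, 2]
A ⊗ B =
  [2, -1]
  [4, -6]

Apply the min-plus product entry-by-entry:
  C[0][0] = min over k of (A[0][0] + B[0][0] = 3 + 6 = 9, A[0][1] + B[1][0] = 6 + -4 = 2) = 2 (attained at k = 1)
  C[0][1] = min over k of (A[0][0] + B[0][1] = 3 + -4 = -1, A[0][1] + B[1][1] = 6 + 2 = 8) = -1 (attained at k = 0)
  C[1][0] = min over k of (A[1][0] + B[0][0] = -2 + 6 = 4, A[1][1] + B[1][0] = 10 + -4 = 6) = 4 (attained at k = 0)
  C[1][1] = min over k of (A[1][0] + B[0][1] = -2 + -4 = -6, A[1][1] + B[1][1] = 10 + 2 = 12) = -6 (attained at k = 0)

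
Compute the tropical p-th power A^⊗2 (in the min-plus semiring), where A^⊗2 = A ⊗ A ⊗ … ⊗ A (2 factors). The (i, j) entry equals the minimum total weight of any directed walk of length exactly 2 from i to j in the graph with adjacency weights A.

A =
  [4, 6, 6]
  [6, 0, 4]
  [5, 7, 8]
A^⊗2 =
  [8, 6, 10]
  [6, 0, 4]
  [9, 7, 11]

Each entry (A^⊗2)_ij equals the minimum over all length-2 walks i = v_0 → v_1 → … → v_2 = j of Σ_t A[v_t][v_{t+1}]. For example, for (i, j) = (0, 2) we minimise over 3 possible intermediate vertex sequences; the minimum is 10, attained along the walk 0 → 0 → 2.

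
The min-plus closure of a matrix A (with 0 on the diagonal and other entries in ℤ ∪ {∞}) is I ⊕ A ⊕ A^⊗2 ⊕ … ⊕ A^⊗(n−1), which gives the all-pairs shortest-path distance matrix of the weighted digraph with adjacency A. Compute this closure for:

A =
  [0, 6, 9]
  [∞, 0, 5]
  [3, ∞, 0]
Closure =
  [0, 6, 9]
  [8, 0, 5]
  [3, 9, 0]

This is the Floyd-Warshall all-pairs shortest-path computation. For each intermediate vertex k = 0, 1, …, 2, update dist[i][j] ← min(dist[i][j], dist[i][k] + dist[k][j]). The final matrix gives, for each (i, j), the minimum total weight of any directed path from i to j (possibly empty when i = j).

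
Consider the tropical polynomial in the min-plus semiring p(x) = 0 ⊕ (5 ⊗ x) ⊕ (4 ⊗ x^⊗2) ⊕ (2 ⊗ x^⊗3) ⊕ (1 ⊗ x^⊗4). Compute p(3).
p(3) = 0

A tropical monomial a ⊗ x^⊗i evaluates to a + i · x. Evaluating each term at x = 3:
  Term 0 contributes 0 + 0 · 3 = 0
  Term 1 contributes 5 + 1 · 3 = 8
  Term 2 contributes 4 + 2 · 3 = 10
  Term 3 contributes 2 + 3 · 3 = 11
  Term 4 contributes 1 + 4 · 3 = 13
p(3) = ⊕ of these = min[0, 8, 10, 11, 13] = 0.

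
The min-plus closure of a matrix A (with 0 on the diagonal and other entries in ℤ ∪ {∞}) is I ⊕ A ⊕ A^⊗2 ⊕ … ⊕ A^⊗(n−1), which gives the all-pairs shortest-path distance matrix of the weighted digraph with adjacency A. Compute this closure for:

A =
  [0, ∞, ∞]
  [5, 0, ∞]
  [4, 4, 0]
Closure =
  [0, ∞, ∞]
  [5, 0, ∞]
  [4, 4, 0]

This is the Floyd-Warshall all-pairs shortest-path computation. For each intermediate vertex k = 0, 1, …, 2, update dist[i][j] ← min(dist[i][j], dist[i][k] + dist[k][j]). The final matrix gives, for each (i, j), the minimum total weight of any directed path from i to j (possibly empty when i = j).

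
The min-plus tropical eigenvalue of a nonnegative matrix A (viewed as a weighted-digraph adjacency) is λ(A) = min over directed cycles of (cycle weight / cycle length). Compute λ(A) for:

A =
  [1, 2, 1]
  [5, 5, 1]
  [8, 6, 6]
λ(A) = 1

Enumerate directed cycles and compute their means (weight / length). Sample:
  cycle 0 → 0: weight = 1, length = 1, mean = 1/1 ≈ 1.000
  cycle 1 → 1: weight = 5, length = 1, mean = 5/1 ≈ 5.000
  cycle 2 → 2: weight = 6, length = 1, mean = 6/1 ≈ 6.000
  cycle 0 → 1 → 0: weight = 7, length = 2, mean = 7/2 ≈ 3.500
  cycle 0 → 2 → 0: weight = 9, length = 2, mean = 9/2 ≈ 4.500
  cycle 1 → 0 → 1: weight = 7, length = 2, mean = 7/2 ≈ 3.500
Minimum mean = 1.000, attained e.g. along the cycle 0 → 0 with weight 1 and length 1. So λ(A) = 1/1 = 1.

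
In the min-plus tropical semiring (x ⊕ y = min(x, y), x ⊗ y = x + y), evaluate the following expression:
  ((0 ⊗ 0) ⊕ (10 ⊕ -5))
((0 ⊗ 0) ⊕ (10 ⊕ -5)) = -5

Expand innermost to outermost. Recall ⊕ takes the minimum of its arguments and ⊗ takes their sum. Working out the expression ((0 ⊗ 0) ⊕ (10 ⊕ -5)) gives -5.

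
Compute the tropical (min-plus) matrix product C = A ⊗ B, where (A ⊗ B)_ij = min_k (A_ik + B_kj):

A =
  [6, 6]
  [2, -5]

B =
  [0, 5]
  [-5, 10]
A ⊗ B =
  [1, 11]
  [-10, 5]

Apply the min-plus product entry-by-entry:
  C[0][0] = min over k of (A[0][0] + B[0][0] = 6 + 0 = 6, A[0][1] + B[1][0] = 6 + -5 = 1) = 1 (attained at k = 1)
  C[0][1] = min over k of (A[0][0] + B[0][1] = 6 + 5 = 11, A[0][1] + B[1][1] = 6 + 10 = 16) = 11 (attained at k = 0)
  C[1][0] = min over k of (A[1][0] + B[0][0] = 2 + 0 = 2, A[1][1] + B[1][0] = -5 + -5 = -10) = -10 (attained at k = 1)
  C[1][1] = min over k of (A[1][0] + B[0][1] = 2 + 5 = 7, A[1][1] + B[1][1] = -5 + 10 = 5) = 5 (attained at k = 1)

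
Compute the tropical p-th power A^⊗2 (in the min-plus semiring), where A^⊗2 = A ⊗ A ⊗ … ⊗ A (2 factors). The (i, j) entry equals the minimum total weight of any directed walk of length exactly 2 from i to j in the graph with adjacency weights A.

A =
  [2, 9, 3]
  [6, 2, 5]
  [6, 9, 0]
A^⊗2 =
  [4, 11, 3]
  [8, 4, 5]
  [6, 9, 0]

Each entry (A^⊗2)_ij equals the minimum over all length-2 walks i = v_0 → v_1 → … → v_2 = j of Σ_t A[v_t][v_{t+1}]. For example, for (i, j) = (0, 2) we minimise over 3 possible intermediate vertex sequences; the minimum is 3, attained along the walk 0 → 2 → 2.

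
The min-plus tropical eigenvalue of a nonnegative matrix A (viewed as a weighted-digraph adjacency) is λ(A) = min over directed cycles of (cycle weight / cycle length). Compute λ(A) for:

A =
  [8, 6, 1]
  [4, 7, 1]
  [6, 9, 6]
λ(A) = 7/2

Enumerate directed cycles and compute their means (weight / length). Sample:
  cycle 0 → 0: weight = 8, length = 1, mean = 8/1 ≈ 8.000
  cycle 1 → 1: weight = 7, length = 1, mean = 7/1 ≈ 7.000
  cycle 2 → 2: weight = 6, length = 1, mean = 6/1 ≈ 6.000
  cycle 0 → 1 → 0: weight = 10, length = 2, mean = 10/2 ≈ 5.000
  cycle 0 → 2 → 0: weight = 7, length = 2, mean = 7/2 ≈ 3.500
  cycle 1 → 0 → 1: weight = 10, length = 2, mean = 10/2 ≈ 5.000
Minimum mean = 3.500, attained e.g. along the cycle 0 → 2 → 0 with weight 7 and length 2. So λ(A) = 7/2 = 7/2.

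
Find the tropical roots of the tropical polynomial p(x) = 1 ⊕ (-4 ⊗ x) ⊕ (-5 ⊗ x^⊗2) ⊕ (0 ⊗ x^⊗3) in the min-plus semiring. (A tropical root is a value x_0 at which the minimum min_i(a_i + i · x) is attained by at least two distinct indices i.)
Roots: {-5, 1, 5}

Each tropical root is a break point of the lower envelope of the lines y = a_i + i · x (there are 4 lines, with slopes 0, 1, ..., 3). Only the lines that attain the minimum somewhere contribute to roots; other lines are dominated. Here the surviving (envelope) indices are i = 3, i = 2, i = 1, i = 0.
Intersections between consecutive envelope lines give the roots: for adjacent envelope indices i < j the intersection is x = (a_i − a_j) / (j − i). Reading off the sorted break points: {-5, 1, 5}.
Verification: at each break x_0, at least two indices attain the minimum of min_i(a_i + i · x_0).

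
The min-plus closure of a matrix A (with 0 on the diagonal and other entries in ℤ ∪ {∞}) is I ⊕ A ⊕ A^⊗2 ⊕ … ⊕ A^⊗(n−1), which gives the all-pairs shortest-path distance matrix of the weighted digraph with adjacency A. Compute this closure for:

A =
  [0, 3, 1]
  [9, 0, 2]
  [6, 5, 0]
Closure =
  [0, 3, 1]
  [8, 0, 2]
  [6, 5, 0]

This is the Floyd-Warshall all-pairs shortest-path computation. For each intermediate vertex k = 0, 1, …, 2, update dist[i][j] ← min(dist[i][j], dist[i][k] + dist[k][j]). The final matrix gives, for each (i, j), the minimum total weight of any directed path from i to j (possibly empty when i = j).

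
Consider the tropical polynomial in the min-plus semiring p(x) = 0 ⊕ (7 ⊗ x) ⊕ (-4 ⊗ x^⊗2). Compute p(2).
p(2) = 0

A tropical monomial a ⊗ x^⊗i evaluates to a + i · x. Evaluating each term at x = 2:
  Term 0 contributes 0 + 0 · 2 = 0
  Term 1 contributes 7 + 1 · 2 = 9
  Term 2 contributes -4 + 2 · 2 = 0
p(2) = ⊕ of these = min[0, 9, 0] = 0.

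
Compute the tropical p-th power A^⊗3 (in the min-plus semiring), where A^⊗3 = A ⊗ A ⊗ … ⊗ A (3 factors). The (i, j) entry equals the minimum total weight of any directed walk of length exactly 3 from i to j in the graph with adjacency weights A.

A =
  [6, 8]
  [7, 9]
A^⊗3 =
  [18, 20]
  [19, 21]

Each entry (A^⊗3)_ij equals the minimum over all length-3 walks i = v_0 → v_1 → … → v_3 = j of Σ_t A[v_t][v_{t+1}]. For example, for (i, j) = (0, 1) we minimise over 4 possible intermediate vertex sequences; the minimum is 20, attained along the walk 0 → 0 → 0 → 1.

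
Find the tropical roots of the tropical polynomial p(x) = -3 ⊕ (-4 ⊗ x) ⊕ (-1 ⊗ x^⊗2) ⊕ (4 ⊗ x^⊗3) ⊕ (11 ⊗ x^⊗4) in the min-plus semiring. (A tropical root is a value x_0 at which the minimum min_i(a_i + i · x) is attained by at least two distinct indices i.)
Roots: {-7, -5, -3, 1}

Each tropical root is a break point of the lower envelope of the lines y = a_i + i · x (there are 5 lines, with slopes 0, 1, ..., 4). Only the lines that attain the minimum somewhere contribute to roots; other lines are dominated. Here the surviving (envelope) indices are i = 4, i = 3, i = 2, i = 1, i = 0.
Intersections between consecutive envelope lines give the roots: for adjacent envelope indices i < j the intersection is x = (a_i − a_j) / (j − i). Reading off the sorted break points: {-7, -5, -3, 1}.
Verification: at each break x_0, at least two indices attain the minimum of min_i(a_i + i · x_0).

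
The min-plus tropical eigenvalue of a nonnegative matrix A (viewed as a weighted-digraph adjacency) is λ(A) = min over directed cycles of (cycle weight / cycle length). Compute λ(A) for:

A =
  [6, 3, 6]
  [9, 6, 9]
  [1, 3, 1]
λ(A) = 1

Enumerate directed cycles and compute their means (weight / length). Sample:
  cycle 0 → 0: weight = 6, length = 1, mean = 6/1 ≈ 6.000
  cycle 1 → 1: weight = 6, length = 1, mean = 6/1 ≈ 6.000
  cycle 2 → 2: weight = 1, length = 1, mean = 1/1 ≈ 1.000
  cycle 0 → 1 → 0: weight = 12, length = 2, mean = 12/2 ≈ 6.000
  cycle 0 → 2 → 0: weight = 7, length = 2, mean = 7/2 ≈ 3.500
  cycle 1 → 0 → 1: weight = 12, length = 2, mean = 12/2 ≈ 6.000
Minimum mean = 1.000, attained e.g. along the cycle 2 → 2 with weight 1 and length 1. So λ(A) = 1/1 = 1.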